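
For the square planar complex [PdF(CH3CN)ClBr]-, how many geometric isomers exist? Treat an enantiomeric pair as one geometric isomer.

In a square planar complex each vertex has one trans partner and two cis neighbours.
The distinct arrangements are (3 in all): (Br/Cl trans, CH3CN/F trans); (Br/F trans, CH3CN/Cl trans); (Br/CH3CN trans, Cl/F trans).

3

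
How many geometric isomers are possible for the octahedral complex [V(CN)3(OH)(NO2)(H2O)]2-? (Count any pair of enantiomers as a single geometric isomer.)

There are 4 geometric isomers: CN mer (3 arrangements); CN fac (chiral).

4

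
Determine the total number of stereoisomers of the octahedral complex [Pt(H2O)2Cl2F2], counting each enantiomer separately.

Working through the distinct placements yields 5 geometric isomers: H2O trans, Cl trans, F trans; H2O cis, Cl trans, F cis; H2O trans, Cl cis, F cis; H2O cis, Cl cis, F cis (chiral); H2O cis, Cl cis, F trans.
One of these lacks any improper symmetry element and so occurs as an enantiomeric pair, giving 5 + 1 = 6 stereoisomers in total.

6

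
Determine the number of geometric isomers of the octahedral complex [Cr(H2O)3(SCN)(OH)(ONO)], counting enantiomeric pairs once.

Working through the distinct placements yields 4 geometric isomers: H2O mer (3 arrangements); H2O fac (chiral).

4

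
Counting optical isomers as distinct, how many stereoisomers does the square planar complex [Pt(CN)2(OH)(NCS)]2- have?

2

A square has two trans pairs of vertices; adjacent vertices are cis.
There are 2 geometric isomers: CN cis; CN trans.
Each arrangement has an internal mirror plane or centre of symmetry, so none is chiral.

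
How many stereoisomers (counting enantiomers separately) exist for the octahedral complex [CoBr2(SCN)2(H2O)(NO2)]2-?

8

Systematic placement gives 6 geometric isomers: Br trans, SCN trans; Br trans, SCN cis; Br cis, SCN trans; Br cis, SCN cis (3 arrangements, 2 chiral).
Of these, 2 lack any improper symmetry element and so occur as enantiomeric pairs, giving 6 + 2 = 8 stereoisomers in total.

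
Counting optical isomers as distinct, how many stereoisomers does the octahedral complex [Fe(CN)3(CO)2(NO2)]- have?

3

An octahedron has six vertices in three trans pairs; every non-trans pair is cis.
There are 3 geometric isomers: CN mer, CO cis; CN mer, CO trans; CN fac, CO cis.
Each arrangement has an internal mirror plane or centre of symmetry, so none is chiral.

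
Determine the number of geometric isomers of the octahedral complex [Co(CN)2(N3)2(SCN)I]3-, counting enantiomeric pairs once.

An octahedron has six vertices in three trans pairs; every non-trans pair is cis.
There are 6 geometric isomers: CN trans, N3 cis; CN trans, N3 trans; CN cis, N3 cis (3 arrangements, 2 chiral); CN cis, N3 trans.

6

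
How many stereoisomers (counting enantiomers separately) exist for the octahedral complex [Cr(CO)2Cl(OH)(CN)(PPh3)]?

In an octahedral complex each vertex has one trans partner and four cis neighbours.
Exhaustive case analysis gives 9 geometric isomers.
Of these, 6 lack any improper symmetry element and so occur as enantiomeric pairs, giving 9 + 6 = 15 stereoisomers in total.

15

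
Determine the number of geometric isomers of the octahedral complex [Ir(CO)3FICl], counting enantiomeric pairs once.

4

The distinct arrangements are (4 in all): CO mer (3 arrangements); CO fac (chiral).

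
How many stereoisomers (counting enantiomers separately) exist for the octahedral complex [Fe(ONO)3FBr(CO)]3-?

The distinct arrangements are (4 in all): ONO mer (3 arrangements); ONO fac (chiral).
One of these lacks any improper symmetry element and so occurs as an enantiomeric pair, giving 4 + 1 = 5 stereoisomers in total.

5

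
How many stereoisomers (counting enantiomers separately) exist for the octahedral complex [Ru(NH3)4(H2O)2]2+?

2

An octahedron has six vertices in three trans pairs; every non-trans pair is cis.
Working through the distinct placements yields 2 geometric isomers: H2O trans; H2O cis.
Each arrangement has an internal mirror plane or centre of symmetry, so none is chiral.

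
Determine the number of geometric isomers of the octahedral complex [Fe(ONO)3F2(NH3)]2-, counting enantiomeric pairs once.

3

In an octahedral complex each vertex has one trans partner and four cis neighbours.
Working through the distinct placements yields 3 geometric isomers: ONO mer, F trans; ONO mer, F cis; ONO fac, F cis.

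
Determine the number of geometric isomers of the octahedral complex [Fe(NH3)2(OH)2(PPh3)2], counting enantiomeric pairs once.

In an octahedral complex each vertex has one trans partner and four cis neighbours.
There are 5 geometric isomers: NH3 trans, OH trans, PPh3 trans; NH3 trans, OH cis, PPh3 cis; NH3 cis, OH cis, PPh3 trans; NH3 cis, OH cis, PPh3 cis (chiral); NH3 cis, OH trans, PPh3 cis.

5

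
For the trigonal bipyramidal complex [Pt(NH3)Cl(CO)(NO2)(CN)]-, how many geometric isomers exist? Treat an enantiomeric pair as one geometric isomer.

10

Systematic enumeration (placing each ligand type in turn and discarding arrangements equivalent by rotation or reflection) gives 10 geometric isomers.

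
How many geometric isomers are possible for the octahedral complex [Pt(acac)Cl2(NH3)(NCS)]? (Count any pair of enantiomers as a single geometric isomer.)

The six octahedral sites form three mutually perpendicular trans pairs.
Each acac is bidentate and must span two cis positions.
There are 4 geometric isomers: Cl trans; Cl cis (3 arrangements, 2 chiral).

4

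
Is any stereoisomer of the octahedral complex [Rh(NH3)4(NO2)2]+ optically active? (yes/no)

no

The distinct arrangements are (2 in all): NO2 trans; NO2 cis.
Each arrangement has an internal mirror plane or centre of symmetry, so none is chiral.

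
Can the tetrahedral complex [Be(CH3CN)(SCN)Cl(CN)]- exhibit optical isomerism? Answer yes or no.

yes

All four vertices of a tetrahedron are equivalent and mutually adjacent, so cis/trans isomerism cannot arise.
Only one geometric arrangement is possible; it has no improper symmetry element, so it exists as a pair of enantiomers (2 stereoisomers).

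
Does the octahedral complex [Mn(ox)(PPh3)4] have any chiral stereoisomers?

Each ox is bidentate and must span two cis positions.
Only one geometric arrangement is possible.

no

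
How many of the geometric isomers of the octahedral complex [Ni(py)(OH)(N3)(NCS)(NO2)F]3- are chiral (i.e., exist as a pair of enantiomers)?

15

Placing the ligands in turn and identifying arrangements related by rotation or reflection leaves 15 distinct geometric isomers.
Of these, 15 lack any improper symmetry element and so occur as enantiomeric pairs, giving 15 + 15 = 30 stereoisomers in total.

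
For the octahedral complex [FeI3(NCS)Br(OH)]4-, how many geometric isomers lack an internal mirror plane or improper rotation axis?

There are 4 geometric isomers: I mer (3 arrangements); I fac (chiral).
One of these lacks any improper symmetry element and so occurs as an enantiomeric pair, giving 4 + 1 = 5 stereoisomers in total.

1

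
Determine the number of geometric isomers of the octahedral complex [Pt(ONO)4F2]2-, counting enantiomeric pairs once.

2

Systematic placement gives 2 geometric isomers: F trans; F cis.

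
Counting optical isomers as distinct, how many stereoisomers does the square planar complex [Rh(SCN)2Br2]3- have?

2

In a square planar complex each vertex has one trans partner and two cis neighbours.
Systematic placement gives 2 geometric isomers: SCN cis; SCN trans.
Each arrangement has an internal mirror plane or centre of symmetry, so none is chiral.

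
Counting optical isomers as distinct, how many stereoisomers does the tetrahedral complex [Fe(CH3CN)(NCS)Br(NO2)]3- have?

2

In a tetrahedral complex all four positions are equivalent and every pair of ligands is adjacent — there is no cis/trans distinction.
Only one geometric arrangement is possible; it has no improper symmetry element, so it exists as a pair of enantiomers (2 stereoisomers).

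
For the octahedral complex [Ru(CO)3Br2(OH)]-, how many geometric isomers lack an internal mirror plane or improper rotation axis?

Working through the distinct placements yields 3 geometric isomers: CO mer, Br trans; CO fac, Br cis; CO mer, Br cis.
Each arrangement has an internal mirror plane or centre of symmetry, so none is chiral.

0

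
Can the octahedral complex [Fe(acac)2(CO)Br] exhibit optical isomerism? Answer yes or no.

yes

In an octahedral complex each vertex has one trans partner and four cis neighbours.
Each acac is bidentate and must span two cis positions.
Systematic placement gives 2 geometric isomers: CO and Br mutually trans; CO and Br mutually cis (chiral).
One of these lacks any improper symmetry element and so occurs as an enantiomeric pair, giving 2 + 1 = 3 stereoisomers in total.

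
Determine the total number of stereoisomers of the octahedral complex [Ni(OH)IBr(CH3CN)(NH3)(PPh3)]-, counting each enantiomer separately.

30

The six octahedral sites form three mutually perpendicular trans pairs.
Systematic enumeration (placing each ligand type in turn and discarding arrangements equivalent by rotation or reflection) gives 15 geometric isomers.
Of these, 15 lack any improper symmetry element and so occur as enantiomeric pairs, giving 15 + 15 = 30 stereoisomers in total.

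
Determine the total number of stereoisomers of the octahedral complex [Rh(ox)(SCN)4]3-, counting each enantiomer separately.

Each ox is bidentate and must span two cis positions.
Only one geometric arrangement is possible.

1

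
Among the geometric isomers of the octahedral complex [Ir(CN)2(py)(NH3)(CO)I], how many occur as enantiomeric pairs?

6

Systematic enumeration (placing each ligand type in turn and discarding arrangements equivalent by rotation or reflection) gives 9 geometric isomers.
Of these, 6 lack any improper symmetry element and so occur as enantiomeric pairs, giving 9 + 6 = 15 stereoisomers in total.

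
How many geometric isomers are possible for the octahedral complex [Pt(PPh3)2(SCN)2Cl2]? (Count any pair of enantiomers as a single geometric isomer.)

5

In an octahedral complex each vertex has one trans partner and four cis neighbours.
The distinct arrangements are (5 in all): PPh3 trans, SCN trans, Cl trans; PPh3 cis, SCN cis, Cl trans; PPh3 cis, SCN trans, Cl cis; PPh3 cis, SCN cis, Cl cis (chiral); PPh3 trans, SCN cis, Cl cis.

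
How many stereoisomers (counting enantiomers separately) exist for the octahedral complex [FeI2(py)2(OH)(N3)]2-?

8

In an octahedral complex each vertex has one trans partner and four cis neighbours.
Working through the distinct placements yields 6 geometric isomers: I trans, py trans; I trans, py cis; I cis, py trans; I cis, py cis (3 arrangements, 2 chiral).
Of these, 2 lack any improper symmetry element and so occur as enantiomeric pairs, giving 6 + 2 = 8 stereoisomers in total.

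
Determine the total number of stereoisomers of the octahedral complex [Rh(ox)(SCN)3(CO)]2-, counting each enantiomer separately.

Each ox is bidentate and must span two cis positions.
There are 2 geometric isomers: SCN fac; SCN mer.
Each arrangement has an internal mirror plane or centre of symmetry, so none is chiral.

2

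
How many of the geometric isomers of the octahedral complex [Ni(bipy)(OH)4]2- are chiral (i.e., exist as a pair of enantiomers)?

In an octahedral complex each vertex has one trans partner and four cis neighbours.
Each bipy is bidentate and must span two cis positions.
Only one geometric arrangement is possible.

0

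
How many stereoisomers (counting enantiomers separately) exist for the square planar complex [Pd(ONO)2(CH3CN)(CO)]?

Working through the distinct placements yields 2 geometric isomers: ONO cis; ONO trans.
Each arrangement has an internal mirror plane or centre of symmetry, so none is chiral.

2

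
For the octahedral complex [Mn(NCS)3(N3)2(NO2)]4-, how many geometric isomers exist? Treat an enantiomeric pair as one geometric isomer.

The six octahedral sites form three mutually perpendicular trans pairs.
The distinct arrangements are (3 in all): NCS mer, N3 trans; NCS fac, N3 cis; NCS mer, N3 cis.

3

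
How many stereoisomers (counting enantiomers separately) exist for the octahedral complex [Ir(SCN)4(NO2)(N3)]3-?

2

The six octahedral sites form three mutually perpendicular trans pairs.
The distinct arrangements are (2 in all): NO2 and N3 mutually trans; NO2 and N3 mutually cis.
Each arrangement has an internal mirror plane or centre of symmetry, so none is chiral.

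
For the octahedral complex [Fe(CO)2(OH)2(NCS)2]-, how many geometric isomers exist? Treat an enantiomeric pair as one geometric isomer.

In an octahedral complex each vertex has one trans partner and four cis neighbours.
There are 5 geometric isomers: CO trans, OH trans, NCS trans; CO trans, OH cis, NCS cis; CO cis, OH trans, NCS cis; CO cis, OH cis, NCS cis (chiral); CO cis, OH cis, NCS trans.

5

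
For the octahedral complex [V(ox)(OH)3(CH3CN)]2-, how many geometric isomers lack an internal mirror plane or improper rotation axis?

0

The six octahedral sites form three mutually perpendicular trans pairs.
Each ox is bidentate and must span two cis positions.
There are 2 geometric isomers: OH fac; OH mer.
Each arrangement has an internal mirror plane or centre of symmetry, so none is chiral.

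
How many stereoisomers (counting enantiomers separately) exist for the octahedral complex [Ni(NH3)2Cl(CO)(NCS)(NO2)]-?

In an octahedral complex each vertex has one trans partner and four cis neighbours.
Exhaustive case analysis gives 9 geometric isomers.
Of these, 6 lack any improper symmetry element and so occur as enantiomeric pairs, giving 9 + 6 = 15 stereoisomers in total.

15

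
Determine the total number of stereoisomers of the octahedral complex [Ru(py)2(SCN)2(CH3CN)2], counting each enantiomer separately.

Working through the distinct placements yields 5 geometric isomers: py trans, SCN trans, CH3CN trans; py cis, SCN cis, CH3CN trans; py trans, SCN cis, CH3CN cis; py cis, SCN cis, CH3CN cis (chiral); py cis, SCN trans, CH3CN cis.
One of these lacks any improper symmetry element and so occurs as an enantiomeric pair, giving 5 + 1 = 6 stereoisomers in total.

6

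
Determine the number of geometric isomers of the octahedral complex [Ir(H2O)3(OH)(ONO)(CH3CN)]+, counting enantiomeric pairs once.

In an octahedral complex each vertex has one trans partner and four cis neighbours.
Systematic placement gives 4 geometric isomers: H2O mer (3 arrangements); H2O fac (chiral).

4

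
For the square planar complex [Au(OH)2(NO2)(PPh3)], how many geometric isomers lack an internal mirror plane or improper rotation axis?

0

There are 2 geometric isomers: OH cis; OH trans.
Each arrangement has an internal mirror plane or centre of symmetry, so none is chiral.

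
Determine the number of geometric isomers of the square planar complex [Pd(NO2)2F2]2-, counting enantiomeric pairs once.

In a square planar complex each vertex has one trans partner and two cis neighbours.
There are 2 geometric isomers: NO2 cis; NO2 trans.

2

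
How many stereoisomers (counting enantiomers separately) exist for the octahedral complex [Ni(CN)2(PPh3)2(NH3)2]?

The six octahedral sites form three mutually perpendicular trans pairs.
There are 5 geometric isomers: CN trans, PPh3 trans, NH3 trans; CN trans, PPh3 cis, NH3 cis; CN cis, PPh3 trans, NH3 cis; CN cis, PPh3 cis, NH3 cis (chiral); CN cis, PPh3 cis, NH3 trans.
One of these lacks any improper symmetry element and so occurs as an enantiomeric pair, giving 5 + 1 = 6 stereoisomers in total.

6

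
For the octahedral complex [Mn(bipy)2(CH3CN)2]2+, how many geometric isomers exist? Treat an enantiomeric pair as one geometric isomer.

An octahedron has six vertices in three trans pairs; every non-trans pair is cis.
Each bipy is bidentate and must span two cis positions.
Systematic placement gives 2 geometric isomers: CH3CN trans; CH3CN cis (chiral).

2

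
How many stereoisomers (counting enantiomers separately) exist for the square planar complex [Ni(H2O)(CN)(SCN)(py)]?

A square has two trans pairs of vertices; adjacent vertices are cis.
There are 3 geometric isomers: (CN/SCN trans, H2O/py trans); (CN/py trans, H2O/SCN trans); (CN/H2O trans, SCN/py trans).
Each arrangement has an internal mirror plane or centre of symmetry, so none is chiral.

3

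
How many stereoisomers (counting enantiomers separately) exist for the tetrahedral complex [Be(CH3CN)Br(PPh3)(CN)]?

In a tetrahedral complex all four positions are equivalent and every pair of ligands is adjacent — there is no cis/trans distinction.
Only one geometric arrangement is possible; it has no improper symmetry element, so it exists as a pair of enantiomers (2 stereoisomers).

2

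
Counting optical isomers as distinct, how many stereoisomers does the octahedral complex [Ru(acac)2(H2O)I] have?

3

The six octahedral sites form three mutually perpendicular trans pairs.
Each acac is bidentate and must span two cis positions.
Working through the distinct placements yields 2 geometric isomers: H2O and I mutually trans; H2O and I mutually cis (chiral).
One of these lacks any improper symmetry element and so occurs as an enantiomeric pair, giving 2 + 1 = 3 stereoisomers in total.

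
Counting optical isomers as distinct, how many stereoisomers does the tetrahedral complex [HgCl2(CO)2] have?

All four vertices of a tetrahedron are equivalent and mutually adjacent, so cis/trans isomerism cannot arise.
Only one geometric arrangement is possible.

1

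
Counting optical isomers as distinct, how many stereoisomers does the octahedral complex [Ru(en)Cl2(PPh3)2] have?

Each en is bidentate and must span two cis positions.
The distinct arrangements are (3 in all): Cl trans, PPh3 cis; Cl cis, PPh3 cis (chiral); Cl cis, PPh3 trans.
One of these lacks any improper symmetry element and so occurs as an enantiomeric pair, giving 3 + 1 = 4 stereoisomers in total.

4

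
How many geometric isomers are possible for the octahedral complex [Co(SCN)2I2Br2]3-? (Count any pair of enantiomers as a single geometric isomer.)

The distinct arrangements are (5 in all): SCN trans, I trans, Br trans; SCN cis, I cis, Br trans; SCN trans, I cis, Br cis; SCN cis, I cis, Br cis (chiral); SCN cis, I trans, Br cis.

5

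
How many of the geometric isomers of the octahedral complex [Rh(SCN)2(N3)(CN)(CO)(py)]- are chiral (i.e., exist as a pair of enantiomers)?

6

The six octahedral sites form three mutually perpendicular trans pairs.
Placing the ligands in turn and identifying arrangements related by rotation or reflection leaves 9 distinct geometric isomers.
Of these, 6 lack any improper symmetry element and so occur as enantiomeric pairs, giving 9 + 6 = 15 stereoisomers in total.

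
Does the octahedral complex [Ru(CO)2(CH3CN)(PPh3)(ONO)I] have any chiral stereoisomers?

An octahedron has six vertices in three trans pairs; every non-trans pair is cis.
Placing the ligands in turn and identifying arrangements related by rotation or reflection leaves 9 distinct geometric isomers.
Of these, 6 lack any improper symmetry element and so occur as enantiomeric pairs, giving 9 + 6 = 15 stereoisomers in total.

yes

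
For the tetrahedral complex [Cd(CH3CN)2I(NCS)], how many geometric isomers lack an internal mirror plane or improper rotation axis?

In a tetrahedral complex all four positions are equivalent and every pair of ligands is adjacent — there is no cis/trans distinction.
Only one geometric arrangement is possible.

0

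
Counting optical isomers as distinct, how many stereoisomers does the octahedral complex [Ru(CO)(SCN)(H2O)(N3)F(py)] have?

30

An octahedron has six vertices in three trans pairs; every non-trans pair is cis.
Exhaustive case analysis gives 15 geometric isomers.
Of these, 15 lack any improper symmetry element and so occur as enantiomeric pairs, giving 15 + 15 = 30 stereoisomers in total.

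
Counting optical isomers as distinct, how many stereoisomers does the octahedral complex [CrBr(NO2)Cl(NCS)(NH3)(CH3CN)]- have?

Systematic enumeration (placing each ligand type in turn and discarding arrangements equivalent by rotation or reflection) gives 15 geometric isomers.
Of these, 15 lack any improper symmetry element and so occur as enantiomeric pairs, giving 15 + 15 = 30 stereoisomers in total.

30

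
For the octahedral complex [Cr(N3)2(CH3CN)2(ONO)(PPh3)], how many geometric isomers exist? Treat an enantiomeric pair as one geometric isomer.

There are 6 geometric isomers: N3 trans, CH3CN trans; N3 cis, CH3CN trans; N3 cis, CH3CN cis (3 arrangements, 2 chiral); N3 trans, CH3CN cis.

6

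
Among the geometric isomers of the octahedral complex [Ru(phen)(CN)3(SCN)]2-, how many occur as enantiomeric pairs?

In an octahedral complex each vertex has one trans partner and four cis neighbours.
Each phen is bidentate and must span two cis positions.
The distinct arrangements are (2 in all): CN mer; CN fac.
Each arrangement has an internal mirror plane or centre of symmetry, so none is chiral.

0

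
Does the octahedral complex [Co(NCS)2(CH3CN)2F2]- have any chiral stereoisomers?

yes

In an octahedral complex each vertex has one trans partner and four cis neighbours.
The distinct arrangements are (5 in all): NCS trans, CH3CN trans, F trans; NCS cis, CH3CN trans, F cis; NCS trans, CH3CN cis, F cis; NCS cis, CH3CN cis, F cis (chiral); NCS cis, CH3CN cis, F trans.
One of these lacks any improper symmetry element and so occurs as an enantiomeric pair, giving 5 + 1 = 6 stereoisomers in total.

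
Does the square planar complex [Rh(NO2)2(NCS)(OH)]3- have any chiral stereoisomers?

In a square planar complex each vertex has one trans partner and two cis neighbours.
The distinct arrangements are (2 in all): NO2 cis; NO2 trans.
Each arrangement has an internal mirror plane or centre of symmetry, so none is chiral.

no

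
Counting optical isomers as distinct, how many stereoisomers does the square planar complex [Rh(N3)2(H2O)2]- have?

In a square planar complex each vertex has one trans partner and two cis neighbours.
There are 2 geometric isomers: N3 cis; N3 trans.
Each arrangement has an internal mirror plane or centre of symmetry, so none is chiral.

2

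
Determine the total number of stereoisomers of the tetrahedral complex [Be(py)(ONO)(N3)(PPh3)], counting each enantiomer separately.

2

In a tetrahedral complex all four positions are equivalent and every pair of ligands is adjacent — there is no cis/trans distinction.
Only one geometric arrangement is possible; it has no improper symmetry element, so it exists as a pair of enantiomers (2 stereoisomers).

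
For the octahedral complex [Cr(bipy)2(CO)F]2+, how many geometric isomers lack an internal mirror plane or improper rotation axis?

1

The six octahedral sites form three mutually perpendicular trans pairs.
Each bipy is bidentate and must span two cis positions.
Working through the distinct placements yields 2 geometric isomers: CO and F mutually trans; CO and F mutually cis (chiral).
One of these lacks any improper symmetry element and so occurs as an enantiomeric pair, giving 2 + 1 = 3 stereoisomers in total.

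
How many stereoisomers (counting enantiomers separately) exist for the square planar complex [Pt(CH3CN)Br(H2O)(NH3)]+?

The distinct arrangements are (3 in all): (Br/H2O trans, CH3CN/NH3 trans); (Br/NH3 trans, CH3CN/H2O trans); (Br/CH3CN trans, H2O/NH3 trans).
Each arrangement has an internal mirror plane or centre of symmetry, so none is chiral.

3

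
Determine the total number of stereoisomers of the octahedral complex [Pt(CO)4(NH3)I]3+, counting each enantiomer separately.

An octahedron has six vertices in three trans pairs; every non-trans pair is cis.
Systematic placement gives 2 geometric isomers: NH3 and I mutually trans; NH3 and I mutually cis.
Each arrangement has an internal mirror plane or centre of symmetry, so none is chiral.

2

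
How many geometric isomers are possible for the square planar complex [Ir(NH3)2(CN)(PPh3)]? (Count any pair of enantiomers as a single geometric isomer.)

In a square planar complex each vertex has one trans partner and two cis neighbours.
Systematic placement gives 2 geometric isomers: NH3 cis; NH3 trans.

2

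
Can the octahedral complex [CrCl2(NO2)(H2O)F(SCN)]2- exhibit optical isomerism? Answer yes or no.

yes

The six octahedral sites form three mutually perpendicular trans pairs.
Systematic enumeration (placing each ligand type in turn and discarding arrangements equivalent by rotation or reflection) gives 9 geometric isomers.
Of these, 6 lack any improper symmetry element and so occur as enantiomeric pairs, giving 9 + 6 = 15 stereoisomers in total.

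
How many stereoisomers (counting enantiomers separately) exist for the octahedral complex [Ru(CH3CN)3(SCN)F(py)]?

5

The six octahedral sites form three mutually perpendicular trans pairs.
The distinct arrangements are (4 in all): CH3CN mer (3 arrangements); CH3CN fac (chiral).
One of these lacks any improper symmetry element and so occurs as an enantiomeric pair, giving 4 + 1 = 5 stereoisomers in total.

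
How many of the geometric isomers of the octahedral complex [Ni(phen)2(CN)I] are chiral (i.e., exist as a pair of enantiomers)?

1

Each phen is bidentate and must span two cis positions.
The distinct arrangements are (2 in all): CN and I mutually trans; CN and I mutually cis (chiral).
One of these lacks any improper symmetry element and so occurs as an enantiomeric pair, giving 2 + 1 = 3 stereoisomers in total.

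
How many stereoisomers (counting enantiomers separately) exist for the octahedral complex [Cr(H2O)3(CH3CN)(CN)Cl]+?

5

In an octahedral complex each vertex has one trans partner and four cis neighbours.
There are 4 geometric isomers: H2O mer (3 arrangements); H2O fac (chiral).
One of these lacks any improper symmetry element and so occurs as an enantiomeric pair, giving 4 + 1 = 5 stereoisomers in total.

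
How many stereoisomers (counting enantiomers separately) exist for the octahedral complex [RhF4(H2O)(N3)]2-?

The six octahedral sites form three mutually perpendicular trans pairs.
Working through the distinct placements yields 2 geometric isomers: H2O and N3 mutually trans; H2O and N3 mutually cis.
Each arrangement has an internal mirror plane or centre of symmetry, so none is chiral.

2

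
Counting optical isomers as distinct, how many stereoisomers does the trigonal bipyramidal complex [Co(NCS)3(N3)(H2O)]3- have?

Working through the distinct placements yields 4 geometric isomers: N3 axial, H2O axial; N3 equatorial, H2O axial; N3 axial, H2O equatorial; N3 equatorial, H2O equatorial.
Each arrangement has an internal mirror plane or centre of symmetry, so none is chiral.

4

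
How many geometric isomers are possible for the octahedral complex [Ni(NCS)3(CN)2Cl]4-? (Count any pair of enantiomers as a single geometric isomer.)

3

In an octahedral complex each vertex has one trans partner and four cis neighbours.
There are 3 geometric isomers: NCS mer, CN trans; NCS mer, CN cis; NCS fac, CN cis.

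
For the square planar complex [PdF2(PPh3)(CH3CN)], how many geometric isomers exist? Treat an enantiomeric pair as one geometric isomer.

In a square planar complex each vertex has one trans partner and two cis neighbours.
Systematic placement gives 2 geometric isomers: F cis; F trans.

2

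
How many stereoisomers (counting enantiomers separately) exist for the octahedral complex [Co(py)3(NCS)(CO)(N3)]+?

There are 4 geometric isomers: py mer (3 arrangements); py fac (chiral).
One of these lacks any improper symmetry element and so occurs as an enantiomeric pair, giving 4 + 1 = 5 stereoisomers in total.

5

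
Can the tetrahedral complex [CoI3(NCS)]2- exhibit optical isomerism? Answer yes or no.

All four vertices of a tetrahedron are equivalent and mutually adjacent, so cis/trans isomerism cannot arise.
Only one geometric arrangement is possible.

no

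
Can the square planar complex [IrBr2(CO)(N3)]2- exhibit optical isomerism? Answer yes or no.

no

In a square planar complex each vertex has one trans partner and two cis neighbours.
Working through the distinct placements yields 2 geometric isomers: Br cis; Br trans.
Each arrangement has an internal mirror plane or centre of symmetry, so none is chiral.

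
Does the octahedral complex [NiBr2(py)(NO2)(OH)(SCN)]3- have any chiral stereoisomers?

yes

Systematic enumeration (placing each ligand type in turn and discarding arrangements equivalent by rotation or reflection) gives 9 geometric isomers.
Of these, 6 lack any improper symmetry element and so occur as enantiomeric pairs, giving 9 + 6 = 15 stereoisomers in total.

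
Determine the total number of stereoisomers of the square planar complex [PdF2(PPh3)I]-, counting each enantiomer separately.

In a square planar complex each vertex has one trans partner and two cis neighbours.
Systematic placement gives 2 geometric isomers: F cis; F trans.
Each arrangement has an internal mirror plane or centre of symmetry, so none is chiral.

2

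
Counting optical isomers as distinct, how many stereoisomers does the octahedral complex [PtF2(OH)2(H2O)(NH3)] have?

An octahedron has six vertices in three trans pairs; every non-trans pair is cis.
There are 6 geometric isomers: F trans, OH trans; F trans, OH cis; F cis, OH trans; F cis, OH cis (3 arrangements, 2 chiral).
Of these, 2 lack any improper symmetry element and so occur as enantiomeric pairs, giving 6 + 2 = 8 stereoisomers in total.

8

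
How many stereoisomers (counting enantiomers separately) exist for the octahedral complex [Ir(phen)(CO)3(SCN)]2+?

Each phen is bidentate and must span two cis positions.
The distinct arrangements are (2 in all): CO mer; CO fac.
Each arrangement has an internal mirror plane or centre of symmetry, so none is chiral.

2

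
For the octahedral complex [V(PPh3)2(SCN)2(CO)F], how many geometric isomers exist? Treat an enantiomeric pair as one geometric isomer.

The distinct arrangements are (6 in all): PPh3 trans, SCN trans; PPh3 cis, SCN cis (3 arrangements, 2 chiral); PPh3 cis, SCN trans; PPh3 trans, SCN cis.

6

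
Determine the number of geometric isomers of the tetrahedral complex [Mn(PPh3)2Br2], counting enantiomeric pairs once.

1

In a tetrahedral complex all four positions are equivalent and every pair of ligands is adjacent — there is no cis/trans distinction.
Only one geometric arrangement is possible.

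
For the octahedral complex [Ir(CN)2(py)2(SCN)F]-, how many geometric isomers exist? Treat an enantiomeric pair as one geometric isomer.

6

The distinct arrangements are (6 in all): CN trans, py trans; CN trans, py cis; CN cis, py trans; CN cis, py cis (3 arrangements, 2 chiral).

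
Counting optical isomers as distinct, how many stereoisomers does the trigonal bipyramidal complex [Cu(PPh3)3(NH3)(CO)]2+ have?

The distinct arrangements are (4 in all): NH3 axial, CO axial; NH3 equatorial, CO axial; NH3 axial, CO equatorial; NH3 equatorial, CO equatorial.
Each arrangement has an internal mirror plane or centre of symmetry, so none is chiral.

4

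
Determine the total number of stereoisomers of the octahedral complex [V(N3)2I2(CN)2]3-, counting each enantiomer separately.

The six octahedral sites form three mutually perpendicular trans pairs.
The distinct arrangements are (5 in all): N3 trans, I trans, CN trans; N3 cis, I cis, CN trans; N3 trans, I cis, CN cis; N3 cis, I cis, CN cis (chiral); N3 cis, I trans, CN cis.
One of these lacks any improper symmetry element and so occurs as an enantiomeric pair, giving 5 + 1 = 6 stereoisomers in total.

6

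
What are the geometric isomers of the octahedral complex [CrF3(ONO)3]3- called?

fac and mer

An octahedron has six vertices in three trans pairs; every non-trans pair is cis.
Systematic placement gives 2 geometric isomers: F mer; F fac.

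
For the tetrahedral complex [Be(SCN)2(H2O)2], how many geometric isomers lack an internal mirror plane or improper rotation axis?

Only one geometric arrangement is possible.

0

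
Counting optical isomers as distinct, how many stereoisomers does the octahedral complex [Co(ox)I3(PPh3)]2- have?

2

An octahedron has six vertices in three trans pairs; every non-trans pair is cis.
Each ox is bidentate and must span two cis positions.
There are 2 geometric isomers: I mer; I fac.
Each arrangement has an internal mirror plane or centre of symmetry, so none is chiral.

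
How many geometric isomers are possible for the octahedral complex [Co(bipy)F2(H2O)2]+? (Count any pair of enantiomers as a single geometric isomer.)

In an octahedral complex each vertex has one trans partner and four cis neighbours.
Each bipy is bidentate and must span two cis positions.
The distinct arrangements are (3 in all): F trans, H2O cis; F cis, H2O cis (chiral); F cis, H2O trans.

3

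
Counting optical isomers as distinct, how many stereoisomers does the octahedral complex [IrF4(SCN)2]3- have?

2

The six octahedral sites form three mutually perpendicular trans pairs.
The distinct arrangements are (2 in all): SCN trans; SCN cis.
Each arrangement has an internal mirror plane or centre of symmetry, so none is chiral.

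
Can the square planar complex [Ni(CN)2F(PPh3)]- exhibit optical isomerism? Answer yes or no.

no

A square has two trans pairs of vertices; adjacent vertices are cis.
Systematic placement gives 2 geometric isomers: CN cis; CN trans.
Each arrangement has an internal mirror plane or centre of symmetry, so none is chiral.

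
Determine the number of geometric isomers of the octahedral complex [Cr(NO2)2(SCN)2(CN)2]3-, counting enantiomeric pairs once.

5

The six octahedral sites form three mutually perpendicular trans pairs.
Working through the distinct placements yields 5 geometric isomers: NO2 trans, SCN trans, CN trans; NO2 cis, SCN cis, CN trans; NO2 cis, SCN trans, CN cis; NO2 cis, SCN cis, CN cis (chiral); NO2 trans, SCN cis, CN cis.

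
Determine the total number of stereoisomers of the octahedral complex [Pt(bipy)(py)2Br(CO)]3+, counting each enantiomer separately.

Each bipy is bidentate and must span two cis positions.
Systematic placement gives 4 geometric isomers: py cis (3 arrangements, 2 chiral); py trans.
Of these, 2 lack any improper symmetry element and so occur as enantiomeric pairs, giving 4 + 2 = 6 stereoisomers in total.

6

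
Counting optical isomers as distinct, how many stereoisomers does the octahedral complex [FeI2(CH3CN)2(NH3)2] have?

The six octahedral sites form three mutually perpendicular trans pairs.
The distinct arrangements are (5 in all): I trans, CH3CN trans, NH3 trans; I cis, CH3CN trans, NH3 cis; I cis, CH3CN cis, NH3 trans; I cis, CH3CN cis, NH3 cis (chiral); I trans, CH3CN cis, NH3 cis.
One of these lacks any improper symmetry element and so occurs as an enantiomeric pair, giving 5 + 1 = 6 stereoisomers in total.

6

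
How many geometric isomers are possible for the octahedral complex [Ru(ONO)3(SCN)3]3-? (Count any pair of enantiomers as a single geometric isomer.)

In an octahedral complex each vertex has one trans partner and four cis neighbours.
There are 2 geometric isomers: ONO mer; ONO fac.

2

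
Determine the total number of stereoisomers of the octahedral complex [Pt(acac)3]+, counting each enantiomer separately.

The six octahedral sites form three mutually perpendicular trans pairs.
Each acac is bidentate and must span two cis positions.
Only one geometric arrangement is possible; it has no improper symmetry element, so it exists as a pair of enantiomers (2 stereoisomers).

2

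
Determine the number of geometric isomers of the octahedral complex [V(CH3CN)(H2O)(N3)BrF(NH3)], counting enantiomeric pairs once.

Exhaustive case analysis gives 15 geometric isomers.

15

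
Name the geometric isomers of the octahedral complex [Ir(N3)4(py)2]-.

In an octahedral complex each vertex has one trans partner and four cis neighbours.
Working through the distinct placements yields 2 geometric isomers: py trans; py cis.

cis and trans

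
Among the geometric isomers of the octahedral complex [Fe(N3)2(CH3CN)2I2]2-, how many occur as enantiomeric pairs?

1

An octahedron has six vertices in three trans pairs; every non-trans pair is cis.
Systematic placement gives 5 geometric isomers: N3 trans, CH3CN trans, I trans; N3 cis, CH3CN trans, I cis; N3 trans, CH3CN cis, I cis; N3 cis, CH3CN cis, I cis (chiral); N3 cis, CH3CN cis, I trans.
One of these lacks any improper symmetry element and so occurs as an enantiomeric pair, giving 5 + 1 = 6 stereoisomers in total.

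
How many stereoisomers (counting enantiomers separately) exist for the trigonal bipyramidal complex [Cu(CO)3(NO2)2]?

3

A trigonal bipyramid has two axial and three equatorial sites, which are chemically inequivalent.
Systematic placement gives 3 geometric isomers: NO2 both equatorial; NO2 one axial, one equatorial; NO2 both axial.
Each arrangement has an internal mirror plane or centre of symmetry, so none is chiral.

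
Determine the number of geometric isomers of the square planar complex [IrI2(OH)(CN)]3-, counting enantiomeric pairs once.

2

In a square planar complex each vertex has one trans partner and two cis neighbours.
Working through the distinct placements yields 2 geometric isomers: I cis; I trans.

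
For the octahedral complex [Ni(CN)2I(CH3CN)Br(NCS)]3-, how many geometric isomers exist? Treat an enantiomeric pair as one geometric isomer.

An octahedron has six vertices in three trans pairs; every non-trans pair is cis.
Placing the ligands in turn and identifying arrangements related by rotation or reflection leaves 9 distinct geometric isomers.

9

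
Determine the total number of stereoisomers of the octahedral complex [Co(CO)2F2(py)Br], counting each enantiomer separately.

8

The six octahedral sites form three mutually perpendicular trans pairs.
There are 6 geometric isomers: CO cis, F cis (3 arrangements, 2 chiral); CO cis, F trans; CO trans, F cis; CO trans, F trans.
Of these, 2 lack any improper symmetry element and so occur as enantiomeric pairs, giving 6 + 2 = 8 stereoisomers in total.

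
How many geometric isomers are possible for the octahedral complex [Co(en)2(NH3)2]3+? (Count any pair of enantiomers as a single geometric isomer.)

2

The six octahedral sites form three mutually perpendicular trans pairs.
Each en is bidentate and must span two cis positions.
Working through the distinct placements yields 2 geometric isomers: NH3 trans; NH3 cis (chiral).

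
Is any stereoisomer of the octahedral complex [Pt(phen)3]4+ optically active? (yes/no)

Each phen is bidentate and must span two cis positions.
Only one geometric arrangement is possible; it has no improper symmetry element, so it exists as a pair of enantiomers (2 stereoisomers).

yes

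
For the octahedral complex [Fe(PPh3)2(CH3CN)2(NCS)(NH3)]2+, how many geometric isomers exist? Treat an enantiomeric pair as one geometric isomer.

An octahedron has six vertices in three trans pairs; every non-trans pair is cis.
The distinct arrangements are (6 in all): PPh3 trans, CH3CN trans; PPh3 cis, CH3CN trans; PPh3 trans, CH3CN cis; PPh3 cis, CH3CN cis (3 arrangements, 2 chiral).

6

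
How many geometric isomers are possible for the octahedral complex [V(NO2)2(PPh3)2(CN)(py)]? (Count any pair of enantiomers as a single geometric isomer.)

An octahedron has six vertices in three trans pairs; every non-trans pair is cis.
Systematic placement gives 6 geometric isomers: NO2 cis, PPh3 cis (3 arrangements, 2 chiral); NO2 cis, PPh3 trans; NO2 trans, PPh3 cis; NO2 trans, PPh3 trans.

6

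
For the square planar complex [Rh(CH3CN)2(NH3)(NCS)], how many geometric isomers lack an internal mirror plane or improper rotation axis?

A square has two trans pairs of vertices; adjacent vertices are cis.
The distinct arrangements are (2 in all): CH3CN cis; CH3CN trans.
Each arrangement has an internal mirror plane or centre of symmetry, so none is chiral.

0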